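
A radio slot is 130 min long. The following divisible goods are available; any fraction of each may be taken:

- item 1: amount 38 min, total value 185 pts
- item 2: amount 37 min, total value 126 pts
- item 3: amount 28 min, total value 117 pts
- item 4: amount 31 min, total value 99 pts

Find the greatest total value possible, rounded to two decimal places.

514.23

Take in order of value per unit:
- item 1 (185/38 per unit): all 38 → value 185, running total 185.00
- item 3 (117/28 per unit): all 28 → value 117, running total 302.00
- item 2 (126/37 per unit): all 37 → value 126, running total 428.00
- item 4 (99/31 per unit): 27 of 31 → value 27×99/31 = 86.2258, running total 514.23
Total 514.23.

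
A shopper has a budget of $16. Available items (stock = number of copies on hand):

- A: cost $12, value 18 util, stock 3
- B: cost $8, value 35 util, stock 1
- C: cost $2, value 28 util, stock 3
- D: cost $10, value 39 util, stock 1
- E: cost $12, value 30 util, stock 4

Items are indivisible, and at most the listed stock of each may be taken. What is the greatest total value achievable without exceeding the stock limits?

123 util

Top feasible selections:
- 3×C + 1×D: cost 16, value 123
- 1×B + 3×C: cost 14, value 119
- 2×C + 1×D: cost 14, value 95
Best: 123 util.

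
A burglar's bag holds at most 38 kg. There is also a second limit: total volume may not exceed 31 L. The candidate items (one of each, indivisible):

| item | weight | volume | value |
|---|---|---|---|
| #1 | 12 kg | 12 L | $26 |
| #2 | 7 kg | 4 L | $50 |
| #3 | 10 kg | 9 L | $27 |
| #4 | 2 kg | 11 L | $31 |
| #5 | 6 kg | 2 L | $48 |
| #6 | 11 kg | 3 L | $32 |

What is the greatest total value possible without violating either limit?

Feasible sets respecting both limits:
- #2+#3+#4+#5+#6: weight 36, volume 29, value 188
- #2+#4+#5+#6: weight 26, volume 20, value 161
- #2+#3+#5+#6: weight 34, volume 18, value 157
Best: $188.

$188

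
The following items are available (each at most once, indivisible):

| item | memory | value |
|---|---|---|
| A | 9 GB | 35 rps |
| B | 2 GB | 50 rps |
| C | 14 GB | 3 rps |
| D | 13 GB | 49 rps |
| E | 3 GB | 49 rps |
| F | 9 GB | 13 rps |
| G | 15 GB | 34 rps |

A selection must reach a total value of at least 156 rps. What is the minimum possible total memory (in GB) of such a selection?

Subsets with value ≥ 156, sorted by total memory:
- A+B+D+E: memory 27, value 183
- B+D+E+F: memory 27, value 161
Minimum memory: 27 GB.

27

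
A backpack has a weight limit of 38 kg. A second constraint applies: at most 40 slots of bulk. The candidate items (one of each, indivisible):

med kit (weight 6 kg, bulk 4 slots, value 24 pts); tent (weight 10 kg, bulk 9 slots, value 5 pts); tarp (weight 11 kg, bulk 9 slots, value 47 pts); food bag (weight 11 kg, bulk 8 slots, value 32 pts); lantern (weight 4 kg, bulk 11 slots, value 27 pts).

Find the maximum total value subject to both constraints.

Feasible sets respecting both limits:
- med kit+tarp+food bag+lantern: weight 32, bulk 32, value 130
- tent+tarp+food bag+lantern: weight 36, bulk 37, value 111
- med kit+tent+tarp+food bag: weight 38, bulk 30, value 108
- tarp+food bag+lantern: weight 26, bulk 28, value 106
Best: 130 pts.

130 pts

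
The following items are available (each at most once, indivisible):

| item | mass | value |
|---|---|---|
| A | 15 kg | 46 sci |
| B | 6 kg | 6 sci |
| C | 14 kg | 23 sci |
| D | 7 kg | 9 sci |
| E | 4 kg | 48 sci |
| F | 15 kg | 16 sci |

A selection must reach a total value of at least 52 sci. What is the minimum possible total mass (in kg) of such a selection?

10

Subsets with value ≥ 52, sorted by total mass:
- B+E: mass 10, value 54
- D+E: mass 11, value 57
- B+D+E: mass 17, value 63
- C+E: mass 18, value 71
Minimum mass: 10 kg.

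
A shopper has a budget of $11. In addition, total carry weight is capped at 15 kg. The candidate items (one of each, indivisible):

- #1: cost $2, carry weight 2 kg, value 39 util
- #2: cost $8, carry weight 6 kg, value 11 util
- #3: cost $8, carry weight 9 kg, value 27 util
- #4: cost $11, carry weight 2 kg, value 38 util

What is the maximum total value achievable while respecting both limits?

66 util

Feasible sets respecting both limits:
- #1+#3: cost 10, carry weight 11, value 66
- #1+#2: cost 10, carry weight 8, value 50
- #1: cost 2, carry weight 2, value 39
- #4: cost 11, carry weight 2, value 38
Best: 66 util.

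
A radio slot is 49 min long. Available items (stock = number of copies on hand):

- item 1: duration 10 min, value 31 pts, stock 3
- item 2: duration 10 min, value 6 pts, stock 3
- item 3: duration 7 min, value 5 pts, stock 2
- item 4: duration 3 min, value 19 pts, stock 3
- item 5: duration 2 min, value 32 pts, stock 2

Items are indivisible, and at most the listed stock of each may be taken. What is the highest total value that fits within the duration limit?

214 pts

Best selections within duration 49 and stock limits:
- 3×item 1 + 3×item 4 + 2×item 5: duration 43, value 214
- 3×item 1 + 1×item 3 + 2×item 4 + 2×item 5: duration 47, value 200
- 3×item 1 + 2×item 4 + 2×item 5: duration 40, value 195
- 2×item 1 + 2×item 3 + 3×item 4 + 2×item 5: duration 47, value 193
Best: 214 pts.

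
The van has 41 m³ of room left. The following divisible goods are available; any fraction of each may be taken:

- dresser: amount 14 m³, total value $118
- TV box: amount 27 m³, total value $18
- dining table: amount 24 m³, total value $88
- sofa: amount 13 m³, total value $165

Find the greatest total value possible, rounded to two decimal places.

Take in order of value per unit:
- sofa (165/13 per unit): all 13 → value 165, running total 165.00
- dresser (118/14 per unit): all 14 → value 118, running total 283.00
- dining table (88/24 per unit): 14 of 24 → value 14×88/24 = 51.3333, running total 334.33
Total 334.33.

334.33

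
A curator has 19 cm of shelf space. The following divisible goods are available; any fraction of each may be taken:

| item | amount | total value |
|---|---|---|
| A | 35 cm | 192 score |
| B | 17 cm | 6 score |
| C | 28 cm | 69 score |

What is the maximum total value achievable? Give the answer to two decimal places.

104.23

Take in order of value per unit:
- A (192/35 per unit): 19 of 35 → value 19×192/35 = 104.2286, running total 104.23
Total 104.23.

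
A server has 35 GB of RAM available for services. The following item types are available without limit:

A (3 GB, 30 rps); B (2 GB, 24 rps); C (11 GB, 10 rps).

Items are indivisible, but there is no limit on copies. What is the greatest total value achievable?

414 rps

Best value-per-unit is B at 24/2; filling with it alone gives 17×24 = 408.
Optimal mix: 1×A + 16×B → memory 35, value 414.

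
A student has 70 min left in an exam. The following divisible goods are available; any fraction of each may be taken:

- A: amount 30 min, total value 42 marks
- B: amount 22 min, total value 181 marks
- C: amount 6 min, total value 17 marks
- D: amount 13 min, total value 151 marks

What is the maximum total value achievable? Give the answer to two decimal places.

389.60

Take in order of value per unit:
- D (151/13 per unit): all 13 → value 151, running total 151.00
- B (181/22 per unit): all 22 → value 181, running total 332.00
- C (17/6 per unit): all 6 → value 17, running total 349.00
- A (42/30 per unit): 29 of 30 → value 29×42/30 = 40.6000, running total 389.60
Total 389.60.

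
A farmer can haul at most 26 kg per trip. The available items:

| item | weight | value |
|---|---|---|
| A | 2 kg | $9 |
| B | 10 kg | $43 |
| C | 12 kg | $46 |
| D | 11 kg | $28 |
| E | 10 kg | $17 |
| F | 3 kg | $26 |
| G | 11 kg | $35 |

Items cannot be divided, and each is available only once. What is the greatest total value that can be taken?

$115

Check high-value combinations within 26 kg:
- B+C+F: weight 10+12+3=25, value 43+46+26=115
- A+B+F+G: weight 2+10+3+11=26, value 9+43+26+35=113
- C+F+G: weight 12+3+11=26, value 46+26+35=107
Best: $115.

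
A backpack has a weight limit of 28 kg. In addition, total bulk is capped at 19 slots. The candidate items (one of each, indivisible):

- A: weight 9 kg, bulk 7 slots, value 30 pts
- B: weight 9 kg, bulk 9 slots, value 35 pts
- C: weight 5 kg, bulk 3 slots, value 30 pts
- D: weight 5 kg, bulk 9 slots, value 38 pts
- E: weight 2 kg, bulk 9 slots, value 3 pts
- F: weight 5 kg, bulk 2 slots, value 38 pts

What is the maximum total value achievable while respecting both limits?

Feasible sets respecting both limits:
- A+D+F: weight 19, bulk 18, value 106
- C+D+F: weight 15, bulk 14, value 106
- A+B+F: weight 23, bulk 18, value 103
Best: 106 pts.

106 pts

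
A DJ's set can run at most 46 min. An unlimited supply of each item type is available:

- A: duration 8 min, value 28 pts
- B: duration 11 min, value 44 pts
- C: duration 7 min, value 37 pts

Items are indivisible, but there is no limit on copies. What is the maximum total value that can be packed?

Best value-per-unit is C at 37/7; filling with it alone gives 6×37 = 222.
Optimal mix: 1×B + 5×C → duration 46, value 229.

229 pts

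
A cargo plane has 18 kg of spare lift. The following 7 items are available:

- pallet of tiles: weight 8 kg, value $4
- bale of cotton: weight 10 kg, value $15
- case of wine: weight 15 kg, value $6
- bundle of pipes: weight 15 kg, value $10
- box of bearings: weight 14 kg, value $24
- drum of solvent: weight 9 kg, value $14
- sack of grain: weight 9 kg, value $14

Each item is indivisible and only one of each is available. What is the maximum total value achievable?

$28

This is a 0/1 knapsack; check combinations near the capacity.
- drum of solvent+sack of grain: weight 9+9=18, value 14+14=28
- box of bearings: weight 14, value 24
- pallet of tiles+bale of cotton: weight 8+10=18, value 4+15=19
- pallet of tiles+drum of solvent: weight 8+9=17, value 4+14=18
Best: $28.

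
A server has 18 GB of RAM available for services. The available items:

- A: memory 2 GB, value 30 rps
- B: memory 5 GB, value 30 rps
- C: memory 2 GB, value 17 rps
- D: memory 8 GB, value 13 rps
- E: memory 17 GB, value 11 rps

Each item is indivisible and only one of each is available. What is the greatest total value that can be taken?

Check high-value combinations within 18 GB:
- A+B+C+D: memory 2+5+2+8=17, value 30+30+17+13=90
- A+B+C: memory 2+5+2=9, value 30+30+17=77
- A+B+D: memory 2+5+8=15, value 30+30+13=73
Best: 90 rps.

90 rps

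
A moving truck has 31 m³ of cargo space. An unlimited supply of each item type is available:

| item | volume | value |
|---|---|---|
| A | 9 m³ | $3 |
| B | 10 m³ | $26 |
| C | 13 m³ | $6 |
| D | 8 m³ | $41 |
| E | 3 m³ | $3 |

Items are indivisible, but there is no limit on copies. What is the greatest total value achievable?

Best value-per-unit is D at 41/8; filling with it alone gives 3×41 = 123.
Optimal mix: 3×D + 2×E → volume 30, value 129.

$129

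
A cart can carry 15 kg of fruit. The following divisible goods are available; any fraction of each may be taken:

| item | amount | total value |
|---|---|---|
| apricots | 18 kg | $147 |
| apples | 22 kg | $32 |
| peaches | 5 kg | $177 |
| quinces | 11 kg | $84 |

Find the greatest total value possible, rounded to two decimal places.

258.67

Take in order of value per unit:
- peaches (177/5 per unit): all 5 → value 177, running total 177.00
- apricots (147/18 per unit): 10 of 18 → value 10×147/18 = 81.6667, running total 258.67
Total 258.67.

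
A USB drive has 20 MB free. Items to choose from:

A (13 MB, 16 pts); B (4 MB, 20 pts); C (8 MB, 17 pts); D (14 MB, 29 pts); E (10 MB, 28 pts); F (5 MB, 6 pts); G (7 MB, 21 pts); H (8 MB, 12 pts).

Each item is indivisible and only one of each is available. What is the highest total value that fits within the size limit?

58 pts

Check high-value combinations within 20 MB:
- B+C+G: size 4+8+7=19, value 20+17+21=58
- B+E+F: size 4+10+5=19, value 20+28+6=54
- B+G+H: size 4+7+8=19, value 20+21+12=53
- E+G: size 10+7=17, value 28+21=49
Best: 58 pts.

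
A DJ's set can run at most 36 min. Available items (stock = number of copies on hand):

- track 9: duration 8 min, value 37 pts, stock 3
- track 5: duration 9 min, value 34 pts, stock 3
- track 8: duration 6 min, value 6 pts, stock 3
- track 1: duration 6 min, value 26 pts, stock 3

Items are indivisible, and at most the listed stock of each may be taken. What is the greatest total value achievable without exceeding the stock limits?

Top feasible selections:
- 3×track 9 + 2×track 1: duration 36, value 163
- 2×track 9 + 3×track 1: duration 34, value 152
- 1×track 9 + 1×track 5 + 3×track 1: duration 35, value 149
- 2×track 5 + 3×track 1: duration 36, value 146
Best: 163 pts.

163 pts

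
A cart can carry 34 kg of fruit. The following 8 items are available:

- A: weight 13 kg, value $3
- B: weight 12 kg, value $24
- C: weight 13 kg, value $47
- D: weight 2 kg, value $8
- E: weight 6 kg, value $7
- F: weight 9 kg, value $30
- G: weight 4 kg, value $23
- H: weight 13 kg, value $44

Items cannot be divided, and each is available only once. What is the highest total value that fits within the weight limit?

Check high-value combinations within 34 kg:
- C+D+G+H: weight 13+2+4+13=32, value 47+8+23+44=122
- C+D+E+F+G: weight 13+2+6+9+4=34, value 47+8+7+30+23=115
- C+G+H: weight 13+4+13=30, value 47+23+44=114
Best: $122.

$122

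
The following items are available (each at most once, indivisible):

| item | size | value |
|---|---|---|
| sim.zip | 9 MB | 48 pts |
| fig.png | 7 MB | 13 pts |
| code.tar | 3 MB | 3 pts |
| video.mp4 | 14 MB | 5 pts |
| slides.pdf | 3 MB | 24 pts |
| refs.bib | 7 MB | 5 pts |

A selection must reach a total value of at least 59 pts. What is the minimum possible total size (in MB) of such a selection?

12

Subsets with value ≥ 59, sorted by total size:
- sim.zip+slides.pdf: size 12, value 72
- sim.zip+code.tar+slides.pdf: size 15, value 75
- sim.zip+fig.png: size 16, value 61
- sim.zip+fig.png+slides.pdf: size 19, value 85
Minimum size: 12 MB.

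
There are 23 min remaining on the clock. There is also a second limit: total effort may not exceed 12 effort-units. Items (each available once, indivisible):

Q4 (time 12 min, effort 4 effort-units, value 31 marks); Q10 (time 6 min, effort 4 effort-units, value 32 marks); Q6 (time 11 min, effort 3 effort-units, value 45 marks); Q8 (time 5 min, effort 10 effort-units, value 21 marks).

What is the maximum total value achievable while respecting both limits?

77 marks

Feasible sets respecting both limits:
- Q10+Q6: time 17, effort 7, value 77
- Q4+Q6: time 23, effort 7, value 76
- Q4+Q10: time 18, effort 8, value 63
- Q6: time 11, effort 3, value 45
Best: 77 marks.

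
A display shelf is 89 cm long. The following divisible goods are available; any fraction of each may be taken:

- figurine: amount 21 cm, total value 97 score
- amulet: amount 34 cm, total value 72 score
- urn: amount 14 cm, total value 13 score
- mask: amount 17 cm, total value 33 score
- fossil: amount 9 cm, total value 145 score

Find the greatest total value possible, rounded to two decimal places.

354.43

Take in order of value per unit:
- fossil (145/9 per unit): all 9 → value 145, running total 145.00
- figurine (97/21 per unit): all 21 → value 97, running total 242.00
- amulet (72/34 per unit): all 34 → value 72, running total 314.00
- mask (33/17 per unit): all 17 → value 33, running total 347.00
- urn (13/14 per unit): 8 of 14 → value 8×13/14 = 7.4286, running total 354.43
Total 354.43.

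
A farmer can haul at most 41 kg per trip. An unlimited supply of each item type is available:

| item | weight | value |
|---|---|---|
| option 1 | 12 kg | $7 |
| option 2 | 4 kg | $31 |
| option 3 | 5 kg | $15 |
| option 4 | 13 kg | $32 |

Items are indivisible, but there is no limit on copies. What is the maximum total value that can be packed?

Best value-per-unit is option 2 at 31/4, and filling with it alone uses weight 10×4=40. No mix of the others beats 10×31 = 310.

$310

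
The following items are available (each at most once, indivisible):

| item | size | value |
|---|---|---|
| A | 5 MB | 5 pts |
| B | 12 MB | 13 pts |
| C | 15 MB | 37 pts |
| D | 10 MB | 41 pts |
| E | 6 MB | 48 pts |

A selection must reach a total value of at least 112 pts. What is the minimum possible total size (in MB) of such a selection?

31

Subsets with value ≥ 112, sorted by total size:
- C+D+E: size 31, value 126
- A+C+D+E: size 36, value 131
Minimum size: 31 MB.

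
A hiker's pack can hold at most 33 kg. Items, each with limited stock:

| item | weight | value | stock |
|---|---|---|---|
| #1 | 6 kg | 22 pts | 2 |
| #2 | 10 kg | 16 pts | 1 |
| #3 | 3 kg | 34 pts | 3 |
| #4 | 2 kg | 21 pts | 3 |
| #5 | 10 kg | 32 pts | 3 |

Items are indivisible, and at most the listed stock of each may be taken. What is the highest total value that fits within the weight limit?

219 pts

Top feasible selections:
- 1×#1 + 3×#3 + 3×#4 + 1×#5: weight 31, value 219
- 2×#1 + 3×#3 + 3×#4: weight 27, value 209
- 3×#3 + 2×#4 + 2×#5: weight 33, value 208
- 1×#1 + 1×#2 + 3×#3 + 3×#4: weight 31, value 203
Best: 219 pts.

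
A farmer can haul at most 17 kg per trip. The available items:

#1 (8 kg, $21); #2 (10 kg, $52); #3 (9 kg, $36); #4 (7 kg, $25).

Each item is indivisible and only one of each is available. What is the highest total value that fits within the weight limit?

$77

Check high-value combinations within 17 kg:
- #2+#4: weight 10+7=17, value 52+25=77
- #3+#4: weight 9+7=16, value 36+25=61
- #1+#3: weight 8+9=17, value 21+36=57
Best: $77.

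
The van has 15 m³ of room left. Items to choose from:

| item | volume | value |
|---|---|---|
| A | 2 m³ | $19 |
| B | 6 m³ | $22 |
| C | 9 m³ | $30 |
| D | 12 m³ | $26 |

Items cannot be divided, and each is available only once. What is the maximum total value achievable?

Check high-value combinations within 15 m³:
- B+C: volume 6+9=15, value 22+30=52
- A+C: volume 2+9=11, value 19+30=49
- A+D: volume 2+12=14, value 19+26=45
- A+B: volume 2+6=8, value 19+22=41
Best: $52.

$52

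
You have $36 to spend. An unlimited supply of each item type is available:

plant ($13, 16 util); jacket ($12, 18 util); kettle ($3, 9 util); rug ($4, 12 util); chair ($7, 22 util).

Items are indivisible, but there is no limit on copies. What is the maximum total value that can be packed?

112 util

Best value-per-unit is chair at 22/7; filling with it alone gives 5×22 = 110.
Optimal mix: 2×rug + 4×chair → cost 36, value 112.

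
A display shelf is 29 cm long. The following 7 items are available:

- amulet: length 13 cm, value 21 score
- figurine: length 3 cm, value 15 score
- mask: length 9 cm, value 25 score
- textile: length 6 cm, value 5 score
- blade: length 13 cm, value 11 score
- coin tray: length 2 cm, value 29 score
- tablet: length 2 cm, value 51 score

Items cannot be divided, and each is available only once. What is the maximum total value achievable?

141 score

This is a 0/1 knapsack; check combinations near the capacity.
- amulet+figurine+mask+coin tray+tablet: length 13+3+9+2+2=29, value 21+15+25+29+51=141
- figurine+mask+blade+coin tray+tablet: length 3+9+13+2+2=29, value 15+25+11+29+51=131
- amulet+mask+coin tray+tablet: length 13+9+2+2=26, value 21+25+29+51=126
Best: 141 score.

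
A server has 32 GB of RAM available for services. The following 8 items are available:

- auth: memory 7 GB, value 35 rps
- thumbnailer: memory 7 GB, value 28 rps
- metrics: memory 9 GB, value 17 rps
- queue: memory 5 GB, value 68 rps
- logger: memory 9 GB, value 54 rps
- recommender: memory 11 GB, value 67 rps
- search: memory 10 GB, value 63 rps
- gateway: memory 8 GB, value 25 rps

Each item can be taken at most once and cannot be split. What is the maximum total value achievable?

Check high-value combinations within 32 GB:
- auth+queue+logger+recommender: memory 7+5+9+11=32, value 35+68+54+67=224
- auth+queue+logger+search: memory 7+5+9+10=31, value 35+68+54+63=220
- thumbnailer+queue+logger+recommender: memory 7+5+9+11=32, value 28+68+54+67=217
- thumbnailer+queue+logger+search: memory 7+5+9+10=31, value 28+68+54+63=213
- queue+logger+search+gateway: memory 5+9+10+8=32, value 68+54+63+25=210
Best: 224 rps.

224 rps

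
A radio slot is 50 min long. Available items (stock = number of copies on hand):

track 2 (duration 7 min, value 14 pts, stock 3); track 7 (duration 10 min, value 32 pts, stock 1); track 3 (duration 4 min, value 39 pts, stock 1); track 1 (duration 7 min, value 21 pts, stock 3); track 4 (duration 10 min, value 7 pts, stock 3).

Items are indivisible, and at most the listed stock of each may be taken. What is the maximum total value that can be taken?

162 pts

Top feasible selections:
- 2×track 2 + 1×track 7 + 1×track 3 + 3×track 1: duration 49, value 162
- 3×track 2 + 1×track 7 + 1×track 3 + 2×track 1: duration 49, value 155
- 1×track 2 + 1×track 7 + 1×track 3 + 3×track 1: duration 42, value 148
Best: 162 pts.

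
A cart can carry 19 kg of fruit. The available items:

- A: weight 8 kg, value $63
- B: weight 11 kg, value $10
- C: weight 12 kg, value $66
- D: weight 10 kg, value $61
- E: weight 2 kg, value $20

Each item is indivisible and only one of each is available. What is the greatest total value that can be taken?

Check high-value combinations within 19 kg:
- A+D: weight 8+10=18, value 63+61=124
- C+E: weight 12+2=14, value 66+20=86
- A+E: weight 8+2=10, value 63+20=83
- D+E: weight 10+2=12, value 61+20=81
Best: $124.

$124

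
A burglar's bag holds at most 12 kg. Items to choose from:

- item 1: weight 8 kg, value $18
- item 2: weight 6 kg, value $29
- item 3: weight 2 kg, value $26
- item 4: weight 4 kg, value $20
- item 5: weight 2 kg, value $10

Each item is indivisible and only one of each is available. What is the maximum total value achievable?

$75

Check high-value combinations within 12 kg:
- item 2+item 3+item 4: weight 6+2+4=12, value 29+26+20=75
- item 2+item 3+item 5: weight 6+2+2=10, value 29+26+10=65
- item 2+item 4+item 5: weight 6+4+2=12, value 29+20+10=59
- item 3+item 4+item 5: weight 2+4+2=8, value 26+20+10=56
- item 2+item 3: weight 6+2=8, value 29+26=55
Best: $75.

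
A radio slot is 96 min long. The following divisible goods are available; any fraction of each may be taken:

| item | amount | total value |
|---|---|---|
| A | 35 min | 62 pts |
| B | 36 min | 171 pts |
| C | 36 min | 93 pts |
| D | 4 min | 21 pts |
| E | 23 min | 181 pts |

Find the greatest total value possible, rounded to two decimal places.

Take in order of value per unit:
- E (181/23 per unit): all 23 → value 181, running total 181.00
- D (21/4 per unit): all 4 → value 21, running total 202.00
- B (171/36 per unit): all 36 → value 171, running total 373.00
- C (93/36 per unit): 33 of 36 → value 33×93/36 = 85.2500, running total 458.25
Total 458.25.

458.25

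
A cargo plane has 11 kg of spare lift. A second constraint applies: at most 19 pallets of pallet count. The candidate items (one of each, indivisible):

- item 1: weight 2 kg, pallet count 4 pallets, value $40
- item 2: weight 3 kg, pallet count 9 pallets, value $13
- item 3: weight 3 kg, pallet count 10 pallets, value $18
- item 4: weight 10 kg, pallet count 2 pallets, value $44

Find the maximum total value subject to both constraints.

Feasible sets respecting both limits:
- item 1+item 3: weight 5, pallet count 14, value 58
- item 1+item 2: weight 5, pallet count 13, value 53
- item 4: weight 10, pallet count 2, value 44
Best: $58.

$58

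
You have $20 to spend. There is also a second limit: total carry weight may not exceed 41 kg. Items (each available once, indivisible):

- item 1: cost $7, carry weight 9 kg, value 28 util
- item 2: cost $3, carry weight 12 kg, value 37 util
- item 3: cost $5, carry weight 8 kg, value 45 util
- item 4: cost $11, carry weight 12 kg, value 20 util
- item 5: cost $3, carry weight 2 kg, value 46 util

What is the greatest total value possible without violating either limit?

Feasible sets respecting both limits:
- item 1+item 2+item 3+item 5: cost 18, carry weight 31, value 156
- item 2+item 3+item 5: cost 11, carry weight 22, value 128
- item 1+item 3+item 5: cost 15, carry weight 19, value 119
Best: 156 util.

156 util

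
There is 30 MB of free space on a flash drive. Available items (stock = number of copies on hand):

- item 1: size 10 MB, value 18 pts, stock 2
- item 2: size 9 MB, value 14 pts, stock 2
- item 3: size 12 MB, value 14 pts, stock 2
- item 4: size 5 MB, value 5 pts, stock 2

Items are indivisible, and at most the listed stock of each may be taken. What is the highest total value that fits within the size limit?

50 pts

Top feasible selections:
- 2×item 1 + 1×item 2: size 29, value 50
- 1×item 1 + 2×item 2: size 28, value 46
- 2×item 1 + 2×item 4: size 30, value 46
- 1×item 1 + 1×item 2 + 2×item 4: size 29, value 42
Best: 50 pts.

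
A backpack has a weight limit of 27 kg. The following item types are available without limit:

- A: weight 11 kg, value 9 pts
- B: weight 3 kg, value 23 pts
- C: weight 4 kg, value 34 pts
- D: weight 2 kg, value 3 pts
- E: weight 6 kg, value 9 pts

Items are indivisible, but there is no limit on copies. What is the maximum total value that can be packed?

227 pts

Best value-per-unit is C at 34/4; filling with it alone gives 6×34 = 204.
Optimal mix: 1×B + 6×C → weight 27, value 227.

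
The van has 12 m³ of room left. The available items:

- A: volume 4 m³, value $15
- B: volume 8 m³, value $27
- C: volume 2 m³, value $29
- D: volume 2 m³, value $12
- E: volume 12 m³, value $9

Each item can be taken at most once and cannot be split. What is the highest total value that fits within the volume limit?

Check high-value combinations within 12 m³:
- B+C+D: volume 8+2+2=12, value 27+29+12=68
- A+C+D: volume 4+2+2=8, value 15+29+12=56
- B+C: volume 8+2=10, value 27+29=56
Best: $68.

$68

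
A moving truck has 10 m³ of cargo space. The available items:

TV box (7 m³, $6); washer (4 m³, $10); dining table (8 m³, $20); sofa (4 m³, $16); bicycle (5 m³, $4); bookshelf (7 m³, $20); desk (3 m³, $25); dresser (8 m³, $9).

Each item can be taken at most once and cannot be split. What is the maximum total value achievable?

Check high-value combinations within 10 m³:
- bookshelf+desk: volume 7+3=10, value 20+25=45
- sofa+desk: volume 4+3=7, value 16+25=41
- washer+desk: volume 4+3=7, value 10+25=35
Best: $45.

$45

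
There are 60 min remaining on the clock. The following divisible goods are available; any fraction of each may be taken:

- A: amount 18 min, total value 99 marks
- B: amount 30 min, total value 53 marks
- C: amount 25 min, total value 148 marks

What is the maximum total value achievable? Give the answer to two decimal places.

Take in order of value per unit:
- C (148/25 per unit): all 25 → value 148, running total 148.00
- A (99/18 per unit): all 18 → value 99, running total 247.00
- B (53/30 per unit): 17 of 30 → value 17×53/30 = 30.0333, running total 277.03
Total 277.03.

277.03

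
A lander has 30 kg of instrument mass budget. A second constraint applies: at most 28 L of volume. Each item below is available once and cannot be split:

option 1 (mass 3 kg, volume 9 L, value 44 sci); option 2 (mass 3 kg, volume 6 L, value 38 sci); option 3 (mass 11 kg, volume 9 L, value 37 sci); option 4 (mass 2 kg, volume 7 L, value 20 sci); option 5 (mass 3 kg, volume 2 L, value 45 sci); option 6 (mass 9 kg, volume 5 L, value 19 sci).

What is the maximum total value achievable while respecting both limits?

164 sci

Feasible sets respecting both limits:
- option 1+option 2+option 3+option 5: mass 20, volume 26, value 164
- option 1+option 2+option 4+option 5: mass 11, volume 24, value 147
- option 1+option 3+option 4+option 5: mass 19, volume 27, value 146
- option 1+option 2+option 5+option 6: mass 18, volume 22, value 146
Best: 164 sci.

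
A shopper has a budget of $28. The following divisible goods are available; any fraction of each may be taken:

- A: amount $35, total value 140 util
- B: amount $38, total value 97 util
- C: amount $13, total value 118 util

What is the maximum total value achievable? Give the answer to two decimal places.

178.00

Take in order of value per unit:
- C (118/13 per unit): all 13 → value 118, running total 118.00
- A (140/35 per unit): 15 of 35 → value 15×140/35 = 60.0000, running total 178.00
Total 178.00.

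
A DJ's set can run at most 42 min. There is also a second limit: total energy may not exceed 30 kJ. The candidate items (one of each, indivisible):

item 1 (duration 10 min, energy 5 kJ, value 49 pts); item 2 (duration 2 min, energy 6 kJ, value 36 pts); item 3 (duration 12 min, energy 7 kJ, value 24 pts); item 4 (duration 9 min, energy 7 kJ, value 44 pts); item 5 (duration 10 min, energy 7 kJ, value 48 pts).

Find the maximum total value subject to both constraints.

Feasible sets respecting both limits:
- item 1+item 2+item 4+item 5: duration 31, energy 25, value 177
- item 1+item 3+item 4+item 5: duration 41, energy 26, value 165
- item 1+item 2+item 3+item 5: duration 34, energy 25, value 157
Best: 177 pts.

177 pts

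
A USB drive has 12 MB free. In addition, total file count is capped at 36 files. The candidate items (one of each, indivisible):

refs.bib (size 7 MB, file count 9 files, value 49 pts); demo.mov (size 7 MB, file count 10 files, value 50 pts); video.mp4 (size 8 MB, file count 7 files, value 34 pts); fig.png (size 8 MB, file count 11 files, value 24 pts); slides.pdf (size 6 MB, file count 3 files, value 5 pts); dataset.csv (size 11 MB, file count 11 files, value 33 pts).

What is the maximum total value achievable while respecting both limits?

50 pts

Feasible sets respecting both limits:
- demo.mov: size 7, file count 10, value 50
- refs.bib: size 7, file count 9, value 49
- video.mp4: size 8, file count 7, value 34
- dataset.csv: size 11, file count 11, value 33
Best: 50 pts.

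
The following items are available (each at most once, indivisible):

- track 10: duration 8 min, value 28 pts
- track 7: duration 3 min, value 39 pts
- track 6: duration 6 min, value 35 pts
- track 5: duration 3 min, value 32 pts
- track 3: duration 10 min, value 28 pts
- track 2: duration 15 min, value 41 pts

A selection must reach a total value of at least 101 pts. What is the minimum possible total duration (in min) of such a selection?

12

Subsets with value ≥ 101, sorted by total duration:
- track 7+track 6+track 5: duration 12, value 106
- track 10+track 7+track 6: duration 17, value 102
- track 7+track 6+track 3: duration 19, value 102
Minimum duration: 12 min.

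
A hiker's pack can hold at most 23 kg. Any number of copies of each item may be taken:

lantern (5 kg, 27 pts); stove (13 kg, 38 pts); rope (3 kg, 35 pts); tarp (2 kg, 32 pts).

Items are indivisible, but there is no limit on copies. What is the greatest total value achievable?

355 pts

Best value-per-unit is tarp at 32/2; filling with it alone gives 11×32 = 352.
Optimal mix: 1×rope + 10×tarp → weight 23, value 355.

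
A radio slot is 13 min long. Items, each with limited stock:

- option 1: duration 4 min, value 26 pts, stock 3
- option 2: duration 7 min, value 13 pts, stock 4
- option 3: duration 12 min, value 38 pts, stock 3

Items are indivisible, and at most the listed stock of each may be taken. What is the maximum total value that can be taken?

Best selections within duration 13 and stock limits:
- 3×option 1: duration 12, value 78
- 2×option 1: duration 8, value 52
Best: 78 pts.

78 pts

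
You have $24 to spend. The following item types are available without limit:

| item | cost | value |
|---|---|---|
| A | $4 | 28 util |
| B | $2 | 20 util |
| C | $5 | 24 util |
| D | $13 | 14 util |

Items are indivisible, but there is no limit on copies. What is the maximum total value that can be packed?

Best value-per-unit is B at 20/2, and filling with it alone uses cost 12×2=24. No mix of the others beats 12×20 = 240.

240 util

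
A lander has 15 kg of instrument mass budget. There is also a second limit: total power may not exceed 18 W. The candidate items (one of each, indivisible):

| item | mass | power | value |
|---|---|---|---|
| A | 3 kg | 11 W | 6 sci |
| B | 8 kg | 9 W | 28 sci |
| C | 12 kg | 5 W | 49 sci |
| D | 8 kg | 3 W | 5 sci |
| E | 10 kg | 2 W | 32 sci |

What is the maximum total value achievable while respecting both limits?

Feasible sets respecting both limits:
- A+C: mass 15, power 16, value 55
- C: mass 12, power 5, value 49
- A+E: mass 13, power 13, value 38
- E: mass 10, power 2, value 32
Best: 55 sci.

55 sci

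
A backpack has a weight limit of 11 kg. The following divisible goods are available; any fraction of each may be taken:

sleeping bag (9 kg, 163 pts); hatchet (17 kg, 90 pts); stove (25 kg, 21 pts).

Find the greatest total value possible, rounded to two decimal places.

173.59

Take in order of value per unit:
- sleeping bag (163/9 per unit): all 9 → value 163, running total 163.00
- hatchet (90/17 per unit): 2 of 17 → value 2×90/17 = 10.5882, running total 173.59
Total 173.59.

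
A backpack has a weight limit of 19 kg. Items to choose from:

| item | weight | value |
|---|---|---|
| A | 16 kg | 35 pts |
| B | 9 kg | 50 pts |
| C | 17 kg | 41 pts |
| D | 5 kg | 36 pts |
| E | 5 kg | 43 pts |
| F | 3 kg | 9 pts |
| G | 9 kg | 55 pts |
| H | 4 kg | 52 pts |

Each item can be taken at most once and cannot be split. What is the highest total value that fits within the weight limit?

Check high-value combinations within 19 kg:
- E+G+H: weight 5+9+4=18, value 43+55+52=150
- B+E+H: weight 9+5+4=18, value 50+43+52=145
- D+G+H: weight 5+9+4=18, value 36+55+52=143
Best: 150 pts.

150 pts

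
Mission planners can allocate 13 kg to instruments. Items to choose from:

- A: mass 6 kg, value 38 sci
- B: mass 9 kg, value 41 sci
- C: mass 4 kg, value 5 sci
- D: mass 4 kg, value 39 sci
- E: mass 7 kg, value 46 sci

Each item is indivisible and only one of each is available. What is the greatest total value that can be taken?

85 sci

Check high-value combinations within 13 kg:
- D+E: mass 4+7=11, value 39+46=85
- A+E: mass 6+7=13, value 38+46=84
- B+D: mass 9+4=13, value 41+39=80
- A+D: mass 6+4=10, value 38+39=77
- C+E: mass 4+7=11, value 5+46=51
Best: 85 sci.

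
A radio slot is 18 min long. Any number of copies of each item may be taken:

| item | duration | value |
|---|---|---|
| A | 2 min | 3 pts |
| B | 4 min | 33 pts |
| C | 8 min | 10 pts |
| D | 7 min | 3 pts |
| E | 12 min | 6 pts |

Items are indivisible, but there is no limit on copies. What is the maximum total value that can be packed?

Best value-per-unit is B at 33/4; filling with it alone gives 4×33 = 132.
Optimal mix: 1×A + 4×B → duration 18, value 135.

135 pts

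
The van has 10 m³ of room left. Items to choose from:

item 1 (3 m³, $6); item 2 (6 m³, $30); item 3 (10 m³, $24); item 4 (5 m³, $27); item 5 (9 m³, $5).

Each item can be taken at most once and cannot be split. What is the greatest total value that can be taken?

Check high-value combinations within 10 m³:
- item 1+item 2: volume 3+6=9, value 6+30=36
- item 1+item 4: volume 3+5=8, value 6+27=33
- item 2: volume 6, value 30
- item 4: volume 5, value 27
Best: $36.

$36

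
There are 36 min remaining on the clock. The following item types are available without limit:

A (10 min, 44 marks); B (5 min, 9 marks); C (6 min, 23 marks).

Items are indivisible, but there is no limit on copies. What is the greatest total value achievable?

155 marks

Best value-per-unit is A at 44/10; filling with it alone gives 3×44 = 132.
Optimal mix: 3×A + 1×C → time 36, value 155.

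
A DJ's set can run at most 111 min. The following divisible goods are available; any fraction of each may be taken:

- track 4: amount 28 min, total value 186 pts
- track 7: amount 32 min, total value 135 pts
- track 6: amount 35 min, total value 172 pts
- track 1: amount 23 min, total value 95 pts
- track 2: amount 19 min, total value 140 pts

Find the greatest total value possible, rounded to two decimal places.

620.34

Take in order of value per unit:
- track 2 (140/19 per unit): all 19 → value 140, running total 140.00
- track 4 (186/28 per unit): all 28 → value 186, running total 326.00
- track 6 (172/35 per unit): all 35 → value 172, running total 498.00
- track 7 (135/32 per unit): 29 of 32 → value 29×135/32 = 122.3438, running total 620.34
Total 620.34.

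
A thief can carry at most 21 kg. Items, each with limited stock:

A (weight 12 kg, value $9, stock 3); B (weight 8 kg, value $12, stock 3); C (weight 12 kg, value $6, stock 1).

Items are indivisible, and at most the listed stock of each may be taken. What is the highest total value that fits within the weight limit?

$24

Top feasible selections:
- 2×B: weight 16, value 24
- 1×A + 1×B: weight 20, value 21
- 1×B + 1×C: weight 20, value 18
Best: $24.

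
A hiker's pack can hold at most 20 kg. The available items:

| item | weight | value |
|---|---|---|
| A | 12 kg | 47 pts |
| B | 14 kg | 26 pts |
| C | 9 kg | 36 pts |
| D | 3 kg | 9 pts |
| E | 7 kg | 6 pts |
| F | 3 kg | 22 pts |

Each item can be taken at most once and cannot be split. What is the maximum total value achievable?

78 pts

Check high-value combinations within 20 kg:
- A+D+F: weight 12+3+3=18, value 47+9+22=78
- A+F: weight 12+3=15, value 47+22=69
- C+D+F: weight 9+3+3=15, value 36+9+22=67
- C+E+F: weight 9+7+3=19, value 36+6+22=64
- C+F: weight 9+3=12, value 36+22=58
Best: 78 pts.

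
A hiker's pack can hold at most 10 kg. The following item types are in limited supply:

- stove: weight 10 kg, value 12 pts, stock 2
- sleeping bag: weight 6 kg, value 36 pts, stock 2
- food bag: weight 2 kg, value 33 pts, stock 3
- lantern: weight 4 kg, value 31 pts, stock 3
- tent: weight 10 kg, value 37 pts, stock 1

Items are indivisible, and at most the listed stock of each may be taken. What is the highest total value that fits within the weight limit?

130 pts

Best selections within weight 10 and stock limits:
- 3×food bag + 1×lantern: weight 10, value 130
- 1×sleeping bag + 2×food bag: weight 10, value 102
- 3×food bag: weight 6, value 99
- 2×food bag + 1×lantern: weight 8, value 97
Best: 130 pts.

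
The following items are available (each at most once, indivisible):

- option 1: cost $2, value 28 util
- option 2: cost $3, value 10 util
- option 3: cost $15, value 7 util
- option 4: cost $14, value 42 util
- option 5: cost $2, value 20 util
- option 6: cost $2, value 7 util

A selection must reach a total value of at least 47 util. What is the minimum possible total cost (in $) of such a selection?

4

Subsets with value ≥ 47, sorted by total cost:
- option 1+option 5: cost 4, value 48
- option 1+option 5+option 6: cost 6, value 55
- option 1+option 2+option 5: cost 7, value 58
Minimum cost: 4 $.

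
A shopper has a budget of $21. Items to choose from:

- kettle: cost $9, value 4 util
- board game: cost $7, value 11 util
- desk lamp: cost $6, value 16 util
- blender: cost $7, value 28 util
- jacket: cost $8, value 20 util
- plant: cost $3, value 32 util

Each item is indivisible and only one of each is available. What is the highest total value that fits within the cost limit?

80 util

Check high-value combinations within $21:
- blender+jacket+plant: cost 7+8+3=18, value 28+20+32=80
- desk lamp+blender+plant: cost 6+7+3=16, value 16+28+32=76
- board game+blender+plant: cost 7+7+3=17, value 11+28+32=71
- desk lamp+jacket+plant: cost 6+8+3=17, value 16+20+32=68
Best: 80 util.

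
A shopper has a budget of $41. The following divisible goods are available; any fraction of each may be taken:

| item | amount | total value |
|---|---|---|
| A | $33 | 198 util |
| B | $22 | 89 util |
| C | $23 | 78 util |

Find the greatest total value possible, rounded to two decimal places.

230.36

Take in order of value per unit:
- A (198/33 per unit): all 33 → value 198, running total 198.00
- B (89/22 per unit): 8 of 22 → value 8×89/22 = 32.3636, running total 230.36
Total 230.36.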